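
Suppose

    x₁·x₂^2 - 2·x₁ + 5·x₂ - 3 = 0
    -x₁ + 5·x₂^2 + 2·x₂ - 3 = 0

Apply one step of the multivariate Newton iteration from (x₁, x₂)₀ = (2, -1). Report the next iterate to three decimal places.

At (2, -1): F = (-10.000, -2.000).
Jacobian J = [[x₂^2 - 2, 2·x₁·x₂ + 5], [-1, 10·x₂ + 2]].
At the point, J = [[-1.000, 1.000], [-1.000, -8.000]] (det J = 9.000).
Solving J·Δ = −F gives Δ = (-9.111, 0.889).
Then the next iterate is (x₁, x₂)₁ = (-7.111, -0.111).

(-7.111, -0.111)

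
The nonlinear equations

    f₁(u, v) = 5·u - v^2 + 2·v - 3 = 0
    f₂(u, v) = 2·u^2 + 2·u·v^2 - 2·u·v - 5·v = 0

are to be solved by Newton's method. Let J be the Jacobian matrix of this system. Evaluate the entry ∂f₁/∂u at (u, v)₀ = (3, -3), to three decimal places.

5.000

∂f₁/∂u = 5.
At (3, -3) this is 5.000.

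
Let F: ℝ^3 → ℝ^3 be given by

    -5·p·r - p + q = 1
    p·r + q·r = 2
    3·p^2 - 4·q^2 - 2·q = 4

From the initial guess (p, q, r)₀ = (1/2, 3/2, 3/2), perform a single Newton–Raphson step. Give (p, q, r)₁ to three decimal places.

(-0.437, 0.210, 2.671)

At (1/2, 3/2, 3/2): F = (-3.750, 1.000, -15.250).
Jacobian J = [[-5·r - 1, 1, -5·p], [r, r, p + q], [6·p, -8·q - 2, 0]].
At the point, J = [[-8.500, 1.000, -2.500], [1.500, 1.500, 2.000], [3.000, -14.000, 0.000]] (det J = -168.250).
Solving J·Δ = −F gives Δ = (-0.937, -1.290, 1.171).
Then the next iterate is (p, q, r)₁ = (-0.437, 0.210, 2.671).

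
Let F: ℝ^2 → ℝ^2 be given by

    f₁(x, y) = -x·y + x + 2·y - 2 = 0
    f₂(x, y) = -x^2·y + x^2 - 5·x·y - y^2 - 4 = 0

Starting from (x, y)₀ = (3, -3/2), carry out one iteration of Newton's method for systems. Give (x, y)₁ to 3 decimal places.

(2.542, -0.146)

At (3, -3/2): F = (2.500, 38.750).
Jacobian J = [[-y + 1, -x + 2], [-2·x·y + 2·x - 5·y, -x^2 - 5·x - 2·y]].
At the point, J = [[2.500, -1.000], [22.500, -21.000]] (det J = -30.000).
Solving J·Δ = −F gives Δ = (-0.458, 1.354).
Then the next iterate is (x, y)₁ = (2.542, -0.146).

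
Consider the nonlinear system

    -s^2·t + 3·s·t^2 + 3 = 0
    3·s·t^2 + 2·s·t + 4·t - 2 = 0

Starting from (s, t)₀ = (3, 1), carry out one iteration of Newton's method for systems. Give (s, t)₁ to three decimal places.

(2.465, 0.488)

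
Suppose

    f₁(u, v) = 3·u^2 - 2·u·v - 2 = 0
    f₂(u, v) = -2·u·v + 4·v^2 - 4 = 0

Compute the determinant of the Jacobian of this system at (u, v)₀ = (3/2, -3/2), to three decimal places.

J = [[6·u - 2·v, -2·u], [-2·v, -2·u + 8·v]].
At the point, J = [[12.000, -3.000], [3.000, -15.000]].
det J = -171.000.

-171.000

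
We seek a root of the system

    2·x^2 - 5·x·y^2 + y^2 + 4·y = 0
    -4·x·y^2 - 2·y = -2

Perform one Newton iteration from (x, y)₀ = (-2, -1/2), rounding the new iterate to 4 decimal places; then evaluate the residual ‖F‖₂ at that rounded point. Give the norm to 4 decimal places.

4.2125

At (-2, -1/2): F = (8.7500, 5.0000).
Jacobian J = [[4·x - 5·y^2, -10·x·y + 2·y + 4], [-4·y^2, -8·x·y - 2]].
At the point, J = [[-9.2500, -7.0000], [-1.0000, -10.0000]] (det J = 85.5000).
Solving J·Δ = −F gives Δ = (0.6140, 0.4386).
Then the next iterate is (x, y)₁ = (-1.3860, -0.0614).
Re-evaluating at (-1.3860, -0.0614): F = (3.626288, 2.143701), so ‖F‖₂ = 4.2125.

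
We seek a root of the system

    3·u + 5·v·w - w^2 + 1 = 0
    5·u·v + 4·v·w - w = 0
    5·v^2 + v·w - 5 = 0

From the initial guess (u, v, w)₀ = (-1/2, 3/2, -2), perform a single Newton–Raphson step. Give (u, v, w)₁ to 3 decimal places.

At (-1/2, 3/2, -2): F = (-19.500, -13.750, 3.250).
Jacobian J = [[3, 5·w, 5·v - 2·w], [5·v, 5·u + 4·w, 4·v - 1], [0, 10·v + w, v]].
At the point, J = [[3.000, -10.000, 11.500], [7.500, -10.500, 5.000], [0.000, 13.000, 1.500]] (det J = 991.500).
Solving J·Δ = −F gives Δ = (0.461, -0.392, 1.234).
Then the next iterate is (u, v, w)₁ = (-0.039, 1.108, -0.766).

(-0.039, 1.108, -0.766)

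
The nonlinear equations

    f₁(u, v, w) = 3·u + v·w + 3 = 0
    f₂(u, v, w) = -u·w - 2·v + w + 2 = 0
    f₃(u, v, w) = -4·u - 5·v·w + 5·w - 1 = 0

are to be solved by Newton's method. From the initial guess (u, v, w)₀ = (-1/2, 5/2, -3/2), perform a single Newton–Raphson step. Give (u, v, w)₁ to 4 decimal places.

At (-1/2, 5/2, -3/2): F = (-2.2500, -5.2500, 12.2500).
Jacobian J = [[3, w, v], [-w, -2, -u + 1], [-4, -5·w, -5·v + 5]].
At the point, J = [[3.0000, -1.5000, 2.5000], [1.5000, -2.0000, 1.5000], [-4.0000, 7.5000, -7.5000]] (det J = 11.5000).
Solving J·Δ = −F gives Δ = (1.2283, -3.8804, -2.9022).
Then the next iterate is (u, v, w)₁ = (0.7283, -1.3804, -4.4022).

(0.7283, -1.3804, -4.4022)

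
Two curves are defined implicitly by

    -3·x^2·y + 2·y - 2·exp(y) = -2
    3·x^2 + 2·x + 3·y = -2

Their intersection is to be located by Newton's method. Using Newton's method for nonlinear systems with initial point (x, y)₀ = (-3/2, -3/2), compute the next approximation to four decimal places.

At (-3/2, -3/2): F = (8.678740, 1.2500).
Jacobian J = [[-6·x·y, -3·x^2 - 2·exp(y) + 2], [6·x + 2, 3]].
At the point, J = [[-13.5000, -5.196260], [-7.0000, 3.0000]] (det J = -76.873822).
Solving J·Δ = −F gives Δ = (0.4232, 0.5708).
Then the next iterate is (x, y)₁ = (-1.0768, -0.9292).

(-1.0768, -0.9292)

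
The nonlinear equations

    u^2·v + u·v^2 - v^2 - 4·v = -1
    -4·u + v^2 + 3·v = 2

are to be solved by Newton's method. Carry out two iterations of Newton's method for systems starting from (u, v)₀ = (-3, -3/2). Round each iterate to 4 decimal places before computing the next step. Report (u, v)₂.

(-1.0597, -1.7002)

At (-3, -3/2): F = (-15.5000, 7.7500).
Jacobian J = [[2·u·v + v^2, u^2 + 2·u·v - 2·v - 4], [-4, 2·v + 3]].
At the point, J = [[11.2500, 17.0000], [-4.0000, 0.0000]] (det J = 68.0000).
Solving J·Δ = −F gives Δ = (1.9375, -0.3704).
Then the next iterate is (u, v)₁ = (-1.0625, -1.8704).
Round to (-1.0625, -1.8704) and repeat: F = (-0.845348, 0.137196), J = [[7.472996, 4.844306], [-4.0000, -0.7408]].
Δ = (0.0028, 0.1702), so (u, v)₂ = (-1.0597, -1.7002).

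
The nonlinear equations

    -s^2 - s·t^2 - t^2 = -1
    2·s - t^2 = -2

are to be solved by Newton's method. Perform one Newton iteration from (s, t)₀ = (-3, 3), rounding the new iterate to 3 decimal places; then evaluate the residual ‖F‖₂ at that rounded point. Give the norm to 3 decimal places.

700.518

At (-3, 3): F = (10.000, -13.000).
Jacobian J = [[-2·s - t^2, -2·s·t - 2·t], [2, -2·t]].
At the point, J = [[-3.000, 12.000], [2.000, -6.000]] (det J = -6.000).
Solving J·Δ = −F gives Δ = (16.000, 3.167).
Then the next iterate is (s, t)₁ = (13.000, 6.167).
Re-evaluating at (13.000, 6.167): F = (-700.44645, -10.03189), so ‖F‖₂ = 700.518.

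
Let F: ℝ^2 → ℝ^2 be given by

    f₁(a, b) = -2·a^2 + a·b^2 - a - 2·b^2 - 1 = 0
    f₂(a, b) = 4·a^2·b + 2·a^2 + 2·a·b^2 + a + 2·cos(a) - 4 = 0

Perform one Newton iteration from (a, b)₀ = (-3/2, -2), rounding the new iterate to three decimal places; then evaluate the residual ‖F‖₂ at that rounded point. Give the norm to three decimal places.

10.369

At (-3/2, -2): F = (-18.000, -30.85853).
Jacobian J = [[-4·a + b^2 - 1, 2·a·b - 4·b], [8·a·b + 4·a + 2·b^2 - 2·sin(a) + 1, 4·a^2 + 4·a·b]].
At the point, J = [[9.000, 14.000], [28.99499, 21.000]] (det J = -216.92986).
Solving J·Δ = −F gives Δ = (0.249, 1.126).
Then the next iterate is (a, b)₁ = (-1.251, -0.874).
Re-evaluating at (-1.251, -0.874): F = (-5.36236, -8.87471), so ‖F‖₂ = 10.369.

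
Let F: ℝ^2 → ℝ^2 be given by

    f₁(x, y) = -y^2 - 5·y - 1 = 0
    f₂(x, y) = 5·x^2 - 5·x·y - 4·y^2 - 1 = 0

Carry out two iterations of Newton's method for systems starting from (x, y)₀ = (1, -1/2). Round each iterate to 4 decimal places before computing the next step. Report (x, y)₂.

(0.4157, -0.2086)

At (1, -1/2): F = (1.2500, 5.5000).
Jacobian J = [[0, -2·y - 5], [10·x - 5·y, -5·x - 8·y]].
At the point, J = [[0.0000, -4.0000], [12.5000, -1.0000]] (det J = 50.0000).
Solving J·Δ = −F gives Δ = (-0.4150, 0.3125).
Then the next iterate is (x, y)₁ = (0.5850, -0.1875).
Round to (0.5850, -0.1875) and repeat: F = (-0.097656, 1.118937), J = [[0.0000, -4.6250], [6.7875, -1.4250]].
Δ = (-0.1693, -0.0211), so (x, y)₂ = (0.4157, -0.2086).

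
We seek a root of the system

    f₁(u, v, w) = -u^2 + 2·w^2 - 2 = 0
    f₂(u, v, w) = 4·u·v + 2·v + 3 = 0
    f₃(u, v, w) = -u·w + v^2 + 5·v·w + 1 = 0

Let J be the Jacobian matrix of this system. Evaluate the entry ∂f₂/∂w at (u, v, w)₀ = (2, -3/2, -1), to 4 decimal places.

0.0000

∂f₂/∂w = 0.
At (2, -3/2, -1) this is 0.0000.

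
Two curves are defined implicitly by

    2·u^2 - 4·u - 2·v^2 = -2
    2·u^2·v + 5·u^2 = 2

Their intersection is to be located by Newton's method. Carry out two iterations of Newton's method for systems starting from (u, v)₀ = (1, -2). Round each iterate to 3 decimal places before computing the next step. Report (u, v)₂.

At (1, -2): F = (-8.000, -1.000).
Jacobian J = [[4·u - 4, -4·v], [4·u·v + 10·u, 2·u^2]].
At the point, J = [[0.000, 8.000], [2.000, 2.000]] (det J = -16.000).
Solving J·Δ = −F gives Δ = (-0.500, 1.000).
Then the next iterate is (u, v)₁ = (0.500, -1.000).
Round to (0.500, -1.000) and repeat: F = (-1.500, -1.250), J = [[-2.000, 4.000], [3.000, 0.500]].
Δ = (0.327, 0.538), so (u, v)₂ = (0.827, -0.462).

(0.827, -0.462)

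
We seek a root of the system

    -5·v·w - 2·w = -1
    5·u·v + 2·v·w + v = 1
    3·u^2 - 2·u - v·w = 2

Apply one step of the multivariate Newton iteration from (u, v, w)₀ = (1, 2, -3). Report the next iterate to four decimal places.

(1.7667, -1.8000, -4.6667)

At (1, 2, -3): F = (37.0000, -1.0000, 5.0000).
Jacobian J = [[0, -5·w, -5·v - 2], [5·v, 5·u + 2·w + 1, 2·v], [6·u - 2, -w, -v]].
At the point, J = [[0.0000, 15.0000, -12.0000], [10.0000, 0.0000, 4.0000], [4.0000, 3.0000, -2.0000]] (det J = 180.0000).
Solving J·Δ = −F gives Δ = (0.7667, -3.8000, -1.6667).
Then the next iterate is (u, v, w)₁ = (1.7667, -1.8000, -4.6667).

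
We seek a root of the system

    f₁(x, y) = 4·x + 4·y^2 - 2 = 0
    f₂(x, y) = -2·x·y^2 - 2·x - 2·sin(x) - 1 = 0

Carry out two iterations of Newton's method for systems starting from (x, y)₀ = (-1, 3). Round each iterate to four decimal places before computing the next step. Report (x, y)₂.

(-0.4053, 1.1194)

At (-1, 3): F = (30.0000, 20.682942).
Jacobian J = [[4, 8·y], [-2·y^2 - 2·cos(x) - 2, -4·x·y]].
At the point, J = [[4.0000, 24.0000], [-21.080605, 12.0000]] (det J = 553.934511).
Solving J·Δ = −F gives Δ = (0.2462, -1.2910).
Then the next iterate is (x, y)₁ = (-0.7538, 1.7090).
Round to (-0.7538, 1.7090) and repeat: F = (6.667524, 6.279647), J = [[4.0000, 13.6720], [-9.299549, 5.152977]].
Δ = (0.3485, -0.5896), so (x, y)₂ = (-0.4053, 1.1194).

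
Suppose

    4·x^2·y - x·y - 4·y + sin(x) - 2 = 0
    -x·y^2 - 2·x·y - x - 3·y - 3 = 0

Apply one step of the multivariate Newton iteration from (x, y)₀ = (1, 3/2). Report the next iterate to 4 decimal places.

At (1, 3/2): F = (-2.658529, -13.7500).
Jacobian J = [[8·x·y - y + cos(x), 4·x^2 - x - 4], [-y^2 - 2·y - 1, -2·x·y - 2·x - 3]].
At the point, J = [[11.040302, -1.0000], [-6.2500, -8.0000]] (det J = -94.572418).
Solving J·Δ = −F gives Δ = (0.0795, -1.7809).
Then the next iterate is (x, y)₁ = (1.0795, -0.2809).

(1.0795, -0.2809)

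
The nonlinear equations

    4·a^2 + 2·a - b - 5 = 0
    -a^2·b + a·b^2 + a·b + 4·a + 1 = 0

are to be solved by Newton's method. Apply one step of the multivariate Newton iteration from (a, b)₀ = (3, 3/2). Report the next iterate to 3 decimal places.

At (3, 3/2): F = (35.500, 10.750).
Jacobian J = [[8·a + 2, -1], [-2·a·b + b^2 + b + 4, -a^2 + 2·a·b + a]].
At the point, J = [[26.000, -1.000], [-1.250, 3.000]] (det J = 76.750).
Solving J·Δ = −F gives Δ = (-1.528, -4.220).
Then the next iterate is (a, b)₁ = (1.472, -2.720).

(1.472, -2.720)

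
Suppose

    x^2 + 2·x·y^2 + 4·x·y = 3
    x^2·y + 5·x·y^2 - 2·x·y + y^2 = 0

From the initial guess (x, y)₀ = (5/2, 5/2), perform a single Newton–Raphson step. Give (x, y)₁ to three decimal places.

At (5/2, 5/2): F = (59.500, 87.500).
Jacobian J = [[2·x + 2·y^2 + 4·y, 4·x·y + 4·x], [2·x·y + 5·y^2 - 2·y, x^2 + 10·x·y - 2·x + 2·y]].
At the point, J = [[27.500, 35.000], [38.750, 68.750]] (det J = 534.375).
Solving J·Δ = −F gives Δ = (-1.924, -0.188).
Then the next iterate is (x, y)₁ = (0.576, 2.312).

(0.576, 2.312)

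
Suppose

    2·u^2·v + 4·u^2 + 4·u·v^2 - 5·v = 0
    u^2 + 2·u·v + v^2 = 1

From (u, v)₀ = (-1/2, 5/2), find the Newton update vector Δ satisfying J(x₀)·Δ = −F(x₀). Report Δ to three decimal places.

At (-1/2, 5/2): F = (-22.750, 3.000).
Jacobian J = [[4·u·v + 8·u + 4·v^2, 2·u^2 + 8·u·v - 5], [2·u + 2·v, 2·u + 2·v]].
At the point, J = [[16.000, -14.500], [4.000, 4.000]] (det J = 122.000).
Solving J·Δ = −F gives Δ = (0.389, -1.139).

(0.389, -1.139)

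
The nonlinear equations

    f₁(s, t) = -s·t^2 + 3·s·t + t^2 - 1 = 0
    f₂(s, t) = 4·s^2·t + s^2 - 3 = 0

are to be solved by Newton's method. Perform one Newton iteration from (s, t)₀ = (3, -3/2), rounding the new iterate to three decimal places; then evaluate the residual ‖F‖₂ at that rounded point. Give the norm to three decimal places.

6.279

At (3, -3/2): F = (-19.000, -48.000).
Jacobian J = [[-t^2 + 3·t, -2·s·t + 3·s + 2·t], [8·s·t + 2·s, 4·s^2]].
At the point, J = [[-6.750, 15.000], [-30.000, 36.000]] (det J = 207.000).
Solving J·Δ = −F gives Δ = (-0.174, 1.188).
Then the next iterate is (s, t)₁ = (2.826, -0.312).
Re-evaluating at (2.826, -0.312): F = (-3.82289, -4.98060), so ‖F‖₂ = 6.279.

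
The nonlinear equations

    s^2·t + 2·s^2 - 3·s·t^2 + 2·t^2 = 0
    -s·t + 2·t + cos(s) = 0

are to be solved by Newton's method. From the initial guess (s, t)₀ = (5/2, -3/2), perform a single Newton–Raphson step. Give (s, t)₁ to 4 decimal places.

(2.8149, -1.0346)

At (5/2, -3/2): F = (-9.2500, -0.051144).
Jacobian J = [[2·s·t + 4·s - 3·t^2, s^2 - 6·s·t + 4·t], [-t - sin(s), -s + 2]].
At the point, J = [[-4.2500, 22.7500], [0.901528, -0.5000]] (det J = -18.384759).
Solving J·Δ = −F gives Δ = (0.3149, 0.4654).
Then the next iterate is (s, t)₁ = (2.8149, -1.0346).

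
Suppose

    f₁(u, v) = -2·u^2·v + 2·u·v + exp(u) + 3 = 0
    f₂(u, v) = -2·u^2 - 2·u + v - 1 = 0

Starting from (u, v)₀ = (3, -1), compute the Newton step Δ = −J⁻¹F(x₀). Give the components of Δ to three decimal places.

(-2.008, -2.110)

At (3, -1): F = (35.08554, -26.000).
Jacobian J = [[-4·u·v + 2·v + exp(u), -2·u^2 + 2·u], [-4·u - 2, 1]].
At the point, J = [[30.08554, -12.000], [-14.000, 1.000]] (det J = -137.91446).
Solving J·Δ = −F gives Δ = (-2.008, -2.110).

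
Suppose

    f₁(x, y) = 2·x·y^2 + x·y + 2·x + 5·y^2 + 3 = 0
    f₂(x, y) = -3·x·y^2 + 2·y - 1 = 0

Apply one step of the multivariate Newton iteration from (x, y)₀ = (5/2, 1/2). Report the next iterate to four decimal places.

(-3.2807, 0.9474)

At (5/2, 1/2): F = (11.7500, -1.8750).
Jacobian J = [[2·y^2 + y + 2, 4·x·y + x + 10·y], [-3·y^2, -6·x·y + 2]].
At the point, J = [[3.0000, 12.5000], [-0.7500, -5.5000]] (det J = -7.1250).
Solving J·Δ = −F gives Δ = (-5.7807, 0.4474).
Then the next iterate is (x, y)₁ = (-3.2807, 0.9474).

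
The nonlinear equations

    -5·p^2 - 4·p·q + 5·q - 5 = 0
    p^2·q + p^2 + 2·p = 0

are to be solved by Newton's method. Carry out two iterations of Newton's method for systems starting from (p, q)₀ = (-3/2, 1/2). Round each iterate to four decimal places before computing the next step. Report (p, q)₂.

(-0.9554, 1.0790)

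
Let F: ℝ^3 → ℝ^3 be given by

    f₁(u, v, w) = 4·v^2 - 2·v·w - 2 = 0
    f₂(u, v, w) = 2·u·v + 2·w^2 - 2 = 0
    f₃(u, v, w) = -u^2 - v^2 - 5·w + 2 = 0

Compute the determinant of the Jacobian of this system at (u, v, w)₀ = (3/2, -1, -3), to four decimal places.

J = [[0, 8·v - 2·w, -2·v], [2·v, 2·u, 4·w], [-2·u, -2·v, -5]].
At the point, J = [[0.0000, -2.0000, 2.0000], [-2.0000, 3.0000, -12.0000], [-3.0000, 2.0000, -5.0000]].
det J = -42.0000.

-42.0000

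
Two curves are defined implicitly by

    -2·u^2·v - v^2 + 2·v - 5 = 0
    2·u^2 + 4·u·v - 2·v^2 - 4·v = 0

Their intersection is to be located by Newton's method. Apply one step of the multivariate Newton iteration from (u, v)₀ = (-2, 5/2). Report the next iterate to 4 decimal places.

(-1.5263, 0.9749)

At (-2, 5/2): F = (-26.2500, -34.5000).
Jacobian J = [[-4·u·v, -2·u^2 - 2·v + 2], [4·u + 4·v, 4·u - 4·v - 4]].
At the point, J = [[20.0000, -11.0000], [2.0000, -22.0000]] (det J = -418.0000).
Solving J·Δ = −F gives Δ = (0.4737, -1.5251).
Then the next iterate is (u, v)₁ = (-1.5263, 0.9749).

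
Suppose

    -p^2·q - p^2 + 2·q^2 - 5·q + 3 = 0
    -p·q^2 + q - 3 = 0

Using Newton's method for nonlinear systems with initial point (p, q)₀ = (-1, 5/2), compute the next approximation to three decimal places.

At (-1, 5/2): F = (-0.500, 5.750).
Jacobian J = [[-2·p·q - 2·p, -p^2 + 4·q - 5], [-q^2, -2·p·q + 1]].
At the point, J = [[7.000, 4.000], [-6.250, 6.000]] (det J = 67.000).
Solving J·Δ = −F gives Δ = (0.388, -0.554).
Then the next iterate is (p, q)₁ = (-0.612, 1.946).

(-0.612, 1.946)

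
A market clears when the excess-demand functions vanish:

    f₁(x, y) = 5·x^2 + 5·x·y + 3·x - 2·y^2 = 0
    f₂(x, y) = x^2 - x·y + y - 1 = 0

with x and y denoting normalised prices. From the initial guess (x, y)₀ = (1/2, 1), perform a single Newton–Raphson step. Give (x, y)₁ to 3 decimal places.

At (1/2, 1): F = (3.250, -0.250).
Jacobian J = [[10·x + 5·y + 3, 5·x - 4·y], [2·x - y, -x + 1]].
At the point, J = [[13.000, -1.500], [0.000, 0.500]] (det J = 6.500).
Solving J·Δ = −F gives Δ = (-0.192, 0.500).
Then the next iterate is (x, y)₁ = (0.308, 1.500).

(0.308, 1.500)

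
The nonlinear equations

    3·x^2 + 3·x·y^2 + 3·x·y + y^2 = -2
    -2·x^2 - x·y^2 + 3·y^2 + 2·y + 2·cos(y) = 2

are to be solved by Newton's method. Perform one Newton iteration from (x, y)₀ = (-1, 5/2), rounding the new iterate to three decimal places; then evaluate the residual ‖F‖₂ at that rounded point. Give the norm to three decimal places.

6.644

At (-1, 5/2): F = (-15.000, 24.39771).
Jacobian J = [[6·x + 3·y^2 + 3·y, 6·x·y + 3·x + 2·y], [-4·x - y^2, -2·x·y + 6·y - 2·sin(y) + 2]].
At the point, J = [[20.250, -13.000], [-2.250, 20.80306]] (det J = 392.01188).
Solving J·Δ = −F gives Δ = (-0.013, -1.174).
Then the next iterate is (x, y)₁ = (-1.013, 1.326).
Re-evaluating at (-1.013, 1.326): F = (-2.53633, 6.14034), so ‖F‖₂ = 6.644.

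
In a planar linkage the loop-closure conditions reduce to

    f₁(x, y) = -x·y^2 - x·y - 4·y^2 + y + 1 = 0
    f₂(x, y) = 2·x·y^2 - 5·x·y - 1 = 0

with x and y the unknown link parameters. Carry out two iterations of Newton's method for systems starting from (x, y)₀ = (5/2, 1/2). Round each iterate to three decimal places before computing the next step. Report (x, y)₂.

(-0.284, 0.784)

At (5/2, 1/2): F = (-1.375, -6.000).
Jacobian J = [[-y^2 - y, -2·x·y - x - 8·y + 1], [2·y^2 - 5·y, 4·x·y - 5·x]].
At the point, J = [[-0.750, -8.000], [-2.000, -7.500]] (det J = -10.375).
Solving J·Δ = −F gives Δ = (-3.633, 0.169).
Then the next iterate is (x, y)₁ = (-1.133, 0.669).
Round to (-1.133, 0.669) and repeat: F = (1.14382, 1.77571), J = [[-1.11656, -1.70305], [-2.44988, 2.63309]].
Δ = (0.849, 0.115), so (x, y)₂ = (-0.284, 0.784).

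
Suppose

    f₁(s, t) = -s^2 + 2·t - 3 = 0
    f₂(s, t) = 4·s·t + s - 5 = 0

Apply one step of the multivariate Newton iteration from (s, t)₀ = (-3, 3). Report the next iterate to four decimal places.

(-1.3673, 1.1020)

At (-3, 3): F = (-6.0000, -44.0000).
Jacobian J = [[-2·s, 2], [4·t + 1, 4·s]].
At the point, J = [[6.0000, 2.0000], [13.0000, -12.0000]] (det J = -98.0000).
Solving J·Δ = −F gives Δ = (1.6327, -1.8980).
Then the next iterate is (s, t)₁ = (-1.3673, 1.1020).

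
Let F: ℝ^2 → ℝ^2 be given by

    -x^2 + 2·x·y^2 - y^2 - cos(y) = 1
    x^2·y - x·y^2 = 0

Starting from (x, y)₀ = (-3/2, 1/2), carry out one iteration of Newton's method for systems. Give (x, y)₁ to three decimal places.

(0.503, 1.035)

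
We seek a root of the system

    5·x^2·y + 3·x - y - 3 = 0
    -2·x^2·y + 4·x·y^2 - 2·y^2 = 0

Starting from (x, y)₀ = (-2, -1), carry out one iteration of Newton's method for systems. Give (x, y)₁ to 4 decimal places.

(-1.1534, -0.5511)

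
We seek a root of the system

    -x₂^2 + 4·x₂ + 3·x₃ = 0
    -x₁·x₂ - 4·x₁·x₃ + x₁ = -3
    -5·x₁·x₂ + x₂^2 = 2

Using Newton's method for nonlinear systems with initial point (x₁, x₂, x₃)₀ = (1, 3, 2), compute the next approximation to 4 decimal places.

(0.6256, 5.3846, 0.5897)

At (1, 3, 2): F = (9.0000, -7.0000, -8.0000).
Jacobian J = [[0, -2·x₂ + 4, 3], [-x₂ - 4·x₃ + 1, -x₁, -4·x₁], [-5·x₂, -5·x₁ + 2·x₂, 0]].
At the point, J = [[0.0000, -2.0000, 3.0000], [-10.0000, -1.0000, -4.0000], [-15.0000, 1.0000, 0.0000]] (det J = -195.0000).
Solving J·Δ = −F gives Δ = (-0.3744, 2.3846, -1.4103).
Then the next iterate is (x₁, x₂, x₃)₁ = (0.6256, 5.3846, 0.5897).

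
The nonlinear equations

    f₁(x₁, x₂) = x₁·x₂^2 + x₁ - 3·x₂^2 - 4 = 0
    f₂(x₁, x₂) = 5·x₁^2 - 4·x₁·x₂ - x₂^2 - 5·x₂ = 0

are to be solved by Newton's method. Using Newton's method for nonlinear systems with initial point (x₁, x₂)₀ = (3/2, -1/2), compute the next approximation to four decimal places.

(1.6053, 1.3289)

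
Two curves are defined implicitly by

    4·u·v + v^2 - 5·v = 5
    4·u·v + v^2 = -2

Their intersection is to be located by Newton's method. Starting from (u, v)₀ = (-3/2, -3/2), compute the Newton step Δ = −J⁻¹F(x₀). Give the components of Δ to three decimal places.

(2.058, 0.100)

At (-3/2, -3/2): F = (13.750, 13.250).
Jacobian J = [[4·v, 4·u + 2·v - 5], [4·v, 4·u + 2·v]].
At the point, J = [[-6.000, -14.000], [-6.000, -9.000]] (det J = -30.000).
Solving J·Δ = −F gives Δ = (2.058, 0.100).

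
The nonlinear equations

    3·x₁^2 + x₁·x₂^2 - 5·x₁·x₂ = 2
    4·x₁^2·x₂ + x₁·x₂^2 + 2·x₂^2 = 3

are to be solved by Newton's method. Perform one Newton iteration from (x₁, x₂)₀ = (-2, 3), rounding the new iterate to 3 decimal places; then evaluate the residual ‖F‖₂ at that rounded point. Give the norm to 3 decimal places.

At (-2, 3): F = (22.000, 45.000).
Jacobian J = [[6·x₁ + x₂^2 - 5·x₂, 2·x₁·x₂ - 5·x₁], [8·x₁·x₂ + x₂^2, 4·x₁^2 + 2·x₁·x₂ + 4·x₂]].
At the point, J = [[-18.000, -2.000], [-39.000, 16.000]] (det J = -366.000).
Solving J·Δ = −F gives Δ = (1.208, 0.131).
Then the next iterate is (x₁, x₂)₁ = (-0.792, 3.131).
Re-evaluating at (-0.792, 3.131): F = (4.51645, 16.69807), so ‖F‖₂ = 17.298.

17.298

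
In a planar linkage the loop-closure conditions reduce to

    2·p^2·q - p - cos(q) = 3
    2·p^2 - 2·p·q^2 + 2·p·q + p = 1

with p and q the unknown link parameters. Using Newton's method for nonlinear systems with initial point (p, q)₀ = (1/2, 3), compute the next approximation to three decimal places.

At (1/2, 3): F = (-1.01001, -6.000).
Jacobian J = [[4·p·q - 1, 2·p^2 + sin(q)], [4·p - 2·q^2 + 2·q + 1, -4·p·q + 2·p]].
At the point, J = [[5.000, 0.64112], [-9.000, -5.000]] (det J = -19.22992).
Solving J·Δ = −F gives Δ = (0.463, -2.033).
Then the next iterate is (p, q)₁ = (0.963, 0.967).

(0.963, 0.967)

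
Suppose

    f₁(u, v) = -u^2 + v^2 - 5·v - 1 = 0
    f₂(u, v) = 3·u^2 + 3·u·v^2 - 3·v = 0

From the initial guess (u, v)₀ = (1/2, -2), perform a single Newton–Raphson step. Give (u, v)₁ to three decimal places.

At (1/2, -2): F = (12.750, 12.750).
Jacobian J = [[-2·u, 2·v - 5], [6·u + 3·v^2, 6·u·v - 3]].
At the point, J = [[-1.000, -9.000], [15.000, -9.000]] (det J = 144.000).
Solving J·Δ = −F gives Δ = (0.000, 1.417).
Then the next iterate is (u, v)₁ = (0.500, -0.583).

(0.500, -0.583)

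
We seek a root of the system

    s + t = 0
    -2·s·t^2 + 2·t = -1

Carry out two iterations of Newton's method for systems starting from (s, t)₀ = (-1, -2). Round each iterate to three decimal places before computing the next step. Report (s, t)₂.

(-4.968, 4.968)

At (-1, -2): F = (-3.000, 5.000).
Jacobian J = [[1, 1], [-2·t^2, -4·s·t + 2]].
At the point, J = [[1.000, 1.000], [-8.000, -6.000]] (det J = 2.000).
Solving J·Δ = −F gives Δ = (-6.500, 9.500).
Then the next iterate is (s, t)₁ = (-7.500, 7.500).
Round to (-7.500, 7.500) and repeat: F = (0.000, 859.750), J = [[1.000, 1.000], [-112.500, 227.000]].
Δ = (2.532, -2.532), so (s, t)₂ = (-4.968, 4.968).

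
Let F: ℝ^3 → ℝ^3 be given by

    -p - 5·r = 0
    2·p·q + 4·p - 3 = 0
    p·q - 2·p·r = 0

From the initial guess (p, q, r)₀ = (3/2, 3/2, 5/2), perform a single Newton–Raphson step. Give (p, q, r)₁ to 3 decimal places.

(1.406, -0.781, -0.281)

At (3/2, 3/2, 5/2): F = (-14.000, 7.500, -5.250).
Jacobian J = [[-1, 0, -5], [2·q + 4, 2·p, 0], [q - 2·r, p, -2·p]].
At the point, J = [[-1.000, 0.000, -5.000], [7.000, 3.000, 0.000], [-3.500, 1.500, -3.000]] (det J = -96.000).
Solving J·Δ = −F gives Δ = (-0.094, -2.281, -2.781).
Then the next iterate is (p, q, r)₁ = (1.406, -0.781, -0.281).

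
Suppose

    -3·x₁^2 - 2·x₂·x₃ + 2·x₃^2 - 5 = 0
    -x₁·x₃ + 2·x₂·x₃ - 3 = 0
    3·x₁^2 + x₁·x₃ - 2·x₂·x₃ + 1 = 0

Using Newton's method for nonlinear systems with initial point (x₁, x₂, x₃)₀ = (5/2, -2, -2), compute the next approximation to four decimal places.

(1.3833, -0.1770, -1.9270)

At (5/2, -2, -2): F = (-23.7500, 10.0000, 6.7500).
Jacobian J = [[-6·x₁, -2·x₃, -2·x₂ + 4·x₃], [-x₃, 2·x₃, -x₁ + 2·x₂], [6·x₁ + x₃, -2·x₃, x₁ - 2·x₂]].
At the point, J = [[-15.0000, 4.0000, -4.0000], [2.0000, -4.0000, -6.5000], [13.0000, 4.0000, 6.5000]] (det J = -630.0000).
Solving J·Δ = −F gives Δ = (-1.1167, 1.8230, 0.0730).
Then the next iterate is (x₁, x₂, x₃)₁ = (1.3833, -0.1770, -1.9270).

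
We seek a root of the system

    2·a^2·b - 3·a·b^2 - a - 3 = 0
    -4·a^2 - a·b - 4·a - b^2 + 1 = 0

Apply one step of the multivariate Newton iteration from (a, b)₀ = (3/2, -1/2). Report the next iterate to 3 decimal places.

At (3/2, -1/2): F = (-7.875, -13.500).
Jacobian J = [[4·a·b - 3·b^2 - 1, 2·a^2 - 6·a·b], [-8·a - b - 4, -a - 2·b]].
At the point, J = [[-4.750, 9.000], [-15.500, -0.500]] (det J = 141.875).
Solving J·Δ = −F gives Δ = (-0.884, 0.408).
Then the next iterate is (a, b)₁ = (0.616, -0.092).

(0.616, -0.092)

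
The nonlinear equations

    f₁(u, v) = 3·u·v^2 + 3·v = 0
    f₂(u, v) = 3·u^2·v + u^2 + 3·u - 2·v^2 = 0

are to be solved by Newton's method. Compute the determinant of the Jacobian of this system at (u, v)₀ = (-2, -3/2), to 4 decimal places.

J = [[3·v^2, 6·u·v + 3], [6·u·v + 2·u + 3, 3·u^2 - 4·v]].
At the point, J = [[6.7500, 21.0000], [17.0000, 18.0000]].
det J = -235.5000.

-235.5000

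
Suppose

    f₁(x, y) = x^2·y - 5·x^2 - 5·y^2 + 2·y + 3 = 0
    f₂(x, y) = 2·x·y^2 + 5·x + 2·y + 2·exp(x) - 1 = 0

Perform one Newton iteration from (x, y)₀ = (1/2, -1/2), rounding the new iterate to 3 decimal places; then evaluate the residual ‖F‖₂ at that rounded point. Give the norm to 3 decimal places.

1.264

At (1/2, -1/2): F = (-0.625, 4.04744).
Jacobian J = [[2·x·y - 10·x, x^2 - 10·y + 2], [2·y^2 + 2·exp(x) + 5, 4·x·y + 2]].
At the point, J = [[-5.500, 7.250], [8.79744, 1.000]] (det J = -69.28146).
Solving J·Δ = −F gives Δ = (-0.433, -0.242).
Then the next iterate is (x, y)₁ = (0.067, -0.742).
Re-evaluating at (0.067, -0.742): F = (-1.26260, 0.06337), so ‖F‖₂ = 1.264.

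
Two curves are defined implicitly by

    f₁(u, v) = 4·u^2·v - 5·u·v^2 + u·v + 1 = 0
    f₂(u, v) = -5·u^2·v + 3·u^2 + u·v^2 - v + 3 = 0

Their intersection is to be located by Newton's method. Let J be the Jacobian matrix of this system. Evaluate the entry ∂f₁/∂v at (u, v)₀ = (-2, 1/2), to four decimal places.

∂f₁/∂v = 4·u^2 - 10·u·v + u.
At (-2, 1/2) this is 24.0000.

24.0000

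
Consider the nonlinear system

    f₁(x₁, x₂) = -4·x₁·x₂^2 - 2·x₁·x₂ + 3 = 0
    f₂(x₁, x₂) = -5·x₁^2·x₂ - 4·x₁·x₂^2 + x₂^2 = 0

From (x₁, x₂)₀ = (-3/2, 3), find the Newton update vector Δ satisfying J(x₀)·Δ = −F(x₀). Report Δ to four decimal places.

(0.5411, -1.1096)

At (-3/2, 3): F = (66.0000, 29.2500).
Jacobian J = [[-4·x₂^2 - 2·x₂, -8·x₁·x₂ - 2·x₁], [-10·x₁·x₂ - 4·x₂^2, -5·x₁^2 - 8·x₁·x₂ + 2·x₂]].
At the point, J = [[-42.0000, 39.0000], [9.0000, 30.7500]] (det J = -1642.5000).
Solving J·Δ = −F gives Δ = (0.5411, -1.1096).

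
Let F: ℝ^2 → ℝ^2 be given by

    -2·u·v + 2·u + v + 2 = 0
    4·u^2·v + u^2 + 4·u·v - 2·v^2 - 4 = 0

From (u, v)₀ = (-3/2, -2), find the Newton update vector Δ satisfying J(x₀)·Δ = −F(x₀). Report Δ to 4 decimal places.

(2.5714, -1.6071)

At (-3/2, -2): F = (-9.0000, -15.7500).
Jacobian J = [[-2·v + 2, -2·u + 1], [8·u·v + 2·u + 4·v, 4·u^2 + 4·u - 4·v]].
At the point, J = [[6.0000, 4.0000], [13.0000, 11.0000]] (det J = 14.0000).
Solving J·Δ = −F gives Δ = (2.5714, -1.6071).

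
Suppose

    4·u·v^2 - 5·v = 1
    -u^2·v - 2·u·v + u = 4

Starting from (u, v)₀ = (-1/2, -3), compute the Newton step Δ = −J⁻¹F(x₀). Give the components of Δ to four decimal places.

(44.2500, -227.0000)

At (-1/2, -3): F = (-4.0000, -6.7500).
Jacobian J = [[4·v^2, 8·u·v - 5], [-2·u·v - 2·v + 1, -u^2 - 2·u]].
At the point, J = [[36.0000, 7.0000], [4.0000, 0.7500]] (det J = -1.0000).
Solving J·Δ = −F gives Δ = (44.2500, -227.0000).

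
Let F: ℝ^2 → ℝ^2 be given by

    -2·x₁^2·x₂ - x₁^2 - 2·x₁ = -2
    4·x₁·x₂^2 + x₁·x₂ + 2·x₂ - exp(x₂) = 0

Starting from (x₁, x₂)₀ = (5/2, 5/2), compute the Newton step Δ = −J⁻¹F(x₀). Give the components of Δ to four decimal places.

(-0.9345, -0.8476)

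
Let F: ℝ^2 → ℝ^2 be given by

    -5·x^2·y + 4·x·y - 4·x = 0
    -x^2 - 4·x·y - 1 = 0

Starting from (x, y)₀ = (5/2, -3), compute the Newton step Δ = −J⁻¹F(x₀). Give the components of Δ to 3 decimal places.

At (5/2, -3): F = (53.750, 22.750).
Jacobian J = [[-10·x·y + 4·y - 4, -5·x^2 + 4·x], [-2·x - 4·y, -4·x]].
At the point, J = [[59.000, -21.250], [7.000, -10.000]] (det J = -441.250).
Solving J·Δ = −F gives Δ = (-0.123, 2.189).

(-0.123, 2.189)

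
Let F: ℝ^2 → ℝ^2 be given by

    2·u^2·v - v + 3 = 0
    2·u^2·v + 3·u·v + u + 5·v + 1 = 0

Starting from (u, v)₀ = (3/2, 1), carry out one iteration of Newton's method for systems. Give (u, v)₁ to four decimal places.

(0.8214, 0.3061)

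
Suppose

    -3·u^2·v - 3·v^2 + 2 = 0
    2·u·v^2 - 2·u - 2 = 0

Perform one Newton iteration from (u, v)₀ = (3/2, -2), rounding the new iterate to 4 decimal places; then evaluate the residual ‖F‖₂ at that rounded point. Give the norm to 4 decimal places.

1.8964

At (3/2, -2): F = (3.5000, 7.0000).
Jacobian J = [[-6·u·v, -3·u^2 - 6·v], [2·v^2 - 2, 4·u·v]].
At the point, J = [[18.0000, 5.2500], [6.0000, -12.0000]] (det J = -247.5000).
Solving J·Δ = −F gives Δ = (-0.3182, 0.4242).
Then the next iterate is (u, v)₁ = (1.1818, -1.5758).
Re-evaluating at (1.1818, -1.5758): F = (1.153092, 1.505563), so ‖F‖₂ = 1.8964.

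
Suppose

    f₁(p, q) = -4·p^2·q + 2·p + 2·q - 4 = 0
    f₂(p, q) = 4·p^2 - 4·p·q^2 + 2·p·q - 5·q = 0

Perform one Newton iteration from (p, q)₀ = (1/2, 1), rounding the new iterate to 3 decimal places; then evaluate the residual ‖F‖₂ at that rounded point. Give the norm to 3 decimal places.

7.211

At (1/2, 1): F = (-2.000, -5.000).
Jacobian J = [[-8·p·q + 2, -4·p^2 + 2], [8·p - 4·q^2 + 2·q, -8·p·q + 2·p - 5]].
At the point, J = [[-2.000, 1.000], [2.000, -8.000]] (det J = 14.000).
Solving J·Δ = −F gives Δ = (-1.500, -1.000).
Then the next iterate is (p, q)₁ = (-1.000, 0.000).
Re-evaluating at (-1.000, 0.000): F = (-6.000, 4.000), so ‖F‖₂ = 7.211.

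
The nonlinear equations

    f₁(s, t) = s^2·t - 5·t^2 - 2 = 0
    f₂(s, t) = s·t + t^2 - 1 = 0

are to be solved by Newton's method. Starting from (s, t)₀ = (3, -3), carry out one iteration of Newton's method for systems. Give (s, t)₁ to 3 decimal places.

(1.474, -1.807)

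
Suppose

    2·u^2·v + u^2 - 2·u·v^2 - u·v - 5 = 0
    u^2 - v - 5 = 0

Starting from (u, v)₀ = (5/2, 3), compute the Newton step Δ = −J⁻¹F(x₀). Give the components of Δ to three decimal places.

(0.247, -0.515)

At (5/2, 3): F = (-13.750, -1.750).
Jacobian J = [[4·u·v + 2·u - 2·v^2 - v, 2·u^2 - 4·u·v - u], [2·u, -1]].
At the point, J = [[14.000, -20.000], [5.000, -1.000]] (det J = 86.000).
Solving J·Δ = −F gives Δ = (0.247, -0.515).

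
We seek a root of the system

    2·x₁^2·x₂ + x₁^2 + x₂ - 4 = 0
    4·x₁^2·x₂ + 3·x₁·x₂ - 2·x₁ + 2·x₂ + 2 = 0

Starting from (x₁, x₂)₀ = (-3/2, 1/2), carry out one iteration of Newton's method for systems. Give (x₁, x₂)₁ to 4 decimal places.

(-13.4615, -12.7308)

At (-3/2, 1/2): F = (1.0000, 8.2500).
Jacobian J = [[4·x₁·x₂ + 2·x₁, 2·x₁^2 + 1], [8·x₁·x₂ + 3·x₂ - 2, 4·x₁^2 + 3·x₁ + 2]].
At the point, J = [[-6.0000, 5.5000], [-6.5000, 6.5000]] (det J = -3.2500).
Solving J·Δ = −F gives Δ = (-11.9615, -13.2308).
Then the next iterate is (x₁, x₂)₁ = (-13.4615, -12.7308).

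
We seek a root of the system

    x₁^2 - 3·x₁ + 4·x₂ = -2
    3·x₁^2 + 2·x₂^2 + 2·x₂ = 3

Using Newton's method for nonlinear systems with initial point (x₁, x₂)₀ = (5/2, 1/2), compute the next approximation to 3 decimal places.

At (5/2, 1/2): F = (2.750, 17.250).
Jacobian J = [[2·x₁ - 3, 4], [6·x₁, 4·x₂ + 2]].
At the point, J = [[2.000, 4.000], [15.000, 4.000]] (det J = -52.000).
Solving J·Δ = −F gives Δ = (-1.115, -0.130).
Then the next iterate is (x₁, x₂)₁ = (1.385, 0.370).

(1.385, 0.370)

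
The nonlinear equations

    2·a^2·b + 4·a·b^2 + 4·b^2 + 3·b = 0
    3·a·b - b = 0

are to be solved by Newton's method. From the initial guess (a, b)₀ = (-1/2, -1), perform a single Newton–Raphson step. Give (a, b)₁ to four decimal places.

(-0.1970, -0.3636)

At (-1/2, -1): F = (-1.5000, 2.5000).
Jacobian J = [[4·a·b + 4·b^2, 2·a^2 + 8·a·b + 8·b + 3], [3·b, 3·a - 1]].
At the point, J = [[6.0000, -0.5000], [-3.0000, -2.5000]] (det J = -16.5000).
Solving J·Δ = −F gives Δ = (0.3030, 0.6364).
Then the next iterate is (a, b)₁ = (-0.1970, -0.3636).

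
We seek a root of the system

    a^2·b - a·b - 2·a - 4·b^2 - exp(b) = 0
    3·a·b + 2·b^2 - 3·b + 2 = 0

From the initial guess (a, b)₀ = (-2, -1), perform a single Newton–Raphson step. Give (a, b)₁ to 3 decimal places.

At (-2, -1): F = (-6.36788, 13.000).
Jacobian J = [[2·a·b - b - 2, a^2 - a - 8·b - exp(b)], [3·b, 3·a + 4·b - 3]].
At the point, J = [[3.000, 13.63212], [-3.000, -13.000]] (det J = 1.89636).
Solving J·Δ = −F gives Δ = (49.798, -10.492).
Then the next iterate is (a, b)₁ = (47.798, -11.492).

(47.798, -11.492)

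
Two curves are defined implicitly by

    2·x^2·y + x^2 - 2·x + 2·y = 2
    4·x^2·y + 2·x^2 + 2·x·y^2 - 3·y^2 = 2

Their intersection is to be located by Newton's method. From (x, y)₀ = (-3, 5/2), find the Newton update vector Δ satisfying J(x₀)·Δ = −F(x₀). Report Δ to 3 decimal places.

At (-3, 5/2): F = (63.000, 49.750).
Jacobian J = [[4·x·y + 2·x - 2, 2·x^2 + 2], [8·x·y + 4·x + 2·y^2, 4·x^2 + 4·x·y - 6·y]].
At the point, J = [[-38.000, 20.000], [-59.500, -9.000]] (det J = 1532.000).
Solving J·Δ = −F gives Δ = (1.020, -1.213).

(1.020, -1.213)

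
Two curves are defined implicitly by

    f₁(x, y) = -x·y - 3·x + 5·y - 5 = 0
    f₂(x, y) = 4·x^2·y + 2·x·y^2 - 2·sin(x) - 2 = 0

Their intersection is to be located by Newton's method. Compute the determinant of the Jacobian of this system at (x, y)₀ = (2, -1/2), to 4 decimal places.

J = [[-y - 3, -x + 5], [8·x·y + 2·y^2 - 2·cos(x), 4·x^2 + 4·x·y]].
At the point, J = [[-2.5000, 3.0000], [-6.667706, 12.0000]].
det J = -9.9969.

-9.9969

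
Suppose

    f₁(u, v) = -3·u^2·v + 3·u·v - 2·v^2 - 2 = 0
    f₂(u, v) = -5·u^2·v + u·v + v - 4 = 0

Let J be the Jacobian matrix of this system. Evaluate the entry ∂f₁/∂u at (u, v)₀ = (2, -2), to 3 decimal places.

18.000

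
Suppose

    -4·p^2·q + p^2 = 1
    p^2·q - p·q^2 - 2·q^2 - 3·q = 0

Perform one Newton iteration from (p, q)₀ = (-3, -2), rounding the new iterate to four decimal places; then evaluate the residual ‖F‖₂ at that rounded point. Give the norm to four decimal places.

At (-3, -2): F = (80.0000, -8.0000).
Jacobian J = [[-8·p·q + 2·p, -4·p^2], [2·p·q - q^2, p^2 - 2·p·q - 4·q - 3]].
At the point, J = [[-54.0000, -36.0000], [8.0000, 2.0000]] (det J = 180.0000).
Solving J·Δ = −F gives Δ = (0.7111, 1.1556).
Then the next iterate is (p, q)₁ = (-2.2889, -0.8444).
Re-evaluating at (-2.2889, -0.8444): F = (21.934523, -1.684676), so ‖F‖₂ = 21.9991.

21.9991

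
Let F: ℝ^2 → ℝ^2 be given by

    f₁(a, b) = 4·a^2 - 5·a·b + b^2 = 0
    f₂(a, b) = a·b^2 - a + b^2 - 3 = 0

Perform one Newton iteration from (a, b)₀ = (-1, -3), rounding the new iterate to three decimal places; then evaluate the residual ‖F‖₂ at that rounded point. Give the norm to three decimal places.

At (-1, -3): F = (-2.000, -2.000).
Jacobian J = [[8·a - 5·b, -5·a + 2·b], [b^2 - 1, 2·a·b + 2·b]].
At the point, J = [[7.000, -1.000], [8.000, 0.000]] (det J = 8.000).
Solving J·Δ = −F gives Δ = (0.250, -0.250).
Then the next iterate is (a, b)₁ = (-0.750, -3.250).
Re-evaluating at (-0.750, -3.250): F = (0.625, 0.39062), so ‖F‖₂ = 0.737.

0.737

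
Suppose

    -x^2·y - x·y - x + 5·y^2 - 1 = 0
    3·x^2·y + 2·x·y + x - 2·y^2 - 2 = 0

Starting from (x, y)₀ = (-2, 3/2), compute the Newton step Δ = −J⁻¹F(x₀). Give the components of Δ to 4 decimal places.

(0.1429, -0.7500)

At (-2, 3/2): F = (9.2500, 3.5000).
Jacobian J = [[-2·x·y - y - 1, -x^2 - x + 10·y], [6·x·y + 2·y + 1, 3·x^2 + 2·x - 4·y]].
At the point, J = [[3.5000, 13.0000], [-14.0000, 2.0000]] (det J = 189.0000).
Solving J·Δ = −F gives Δ = (0.1429, -0.7500).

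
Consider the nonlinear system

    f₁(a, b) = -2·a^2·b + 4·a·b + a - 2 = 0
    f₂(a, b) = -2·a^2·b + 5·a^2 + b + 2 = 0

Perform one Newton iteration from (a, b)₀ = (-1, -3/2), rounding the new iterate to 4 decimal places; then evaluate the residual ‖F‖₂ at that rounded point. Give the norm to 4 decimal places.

At (-1, -3/2): F = (6.0000, 8.5000).
Jacobian J = [[-4·a·b + 4·b + 1, -2·a^2 + 4·a], [-4·a·b + 10·a, -2·a^2 + 1]].
At the point, J = [[-11.0000, -6.0000], [-16.0000, -1.0000]] (det J = -85.0000).
Solving J·Δ = −F gives Δ = (0.5294, 0.0294).
Then the next iterate is (a, b)₁ = (-0.4706, -1.4706).
Re-evaluating at (-0.4706, -1.4706): F = (0.949028, 2.288093), so ‖F‖₂ = 2.4771.

2.4771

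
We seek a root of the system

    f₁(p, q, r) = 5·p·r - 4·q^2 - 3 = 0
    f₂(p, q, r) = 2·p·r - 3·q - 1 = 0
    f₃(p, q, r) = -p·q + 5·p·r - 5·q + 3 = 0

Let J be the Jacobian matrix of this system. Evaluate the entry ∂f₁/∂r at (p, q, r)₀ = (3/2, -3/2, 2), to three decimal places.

7.500

∂f₁/∂r = 5·p.
At (3/2, -3/2, 2) this is 7.500.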